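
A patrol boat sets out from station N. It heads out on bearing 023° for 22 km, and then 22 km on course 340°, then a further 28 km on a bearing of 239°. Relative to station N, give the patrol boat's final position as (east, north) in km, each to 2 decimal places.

Leg 1 (023°, 22 km): east 22 sin 23° = 8.60, north 22 cos 23° = 20.25
Leg 2 (340°, 22 km): east 22 sin 340° = -7.52, north 22 cos 340° = 20.67
Leg 3 (239°, 28 km): east 28 sin 239° = -24.00, north 28 cos 239° = -14.42
Summing: -22.93 km east, 26.50 km north → (-22.93, 26.50).

(-22.93, 26.50)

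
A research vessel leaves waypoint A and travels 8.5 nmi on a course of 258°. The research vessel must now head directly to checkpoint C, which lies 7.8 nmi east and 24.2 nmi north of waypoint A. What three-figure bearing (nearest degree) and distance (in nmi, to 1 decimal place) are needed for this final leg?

Leg 1 (258°, 8.5 nmi): east 8.5 sin 258° = -8.31, north 8.5 cos 258° = -1.77
Current position: (-8.31, -1.77). Target: (7.8, 24.2). Remaining: Δeast = 16.11, Δnorth = 25.97.
Bearing = atan2(16.11, 25.97) mod 360° = 31.82°; distance = √((16.11)² + (25.97)²) = 30.561 nmi.

032°, 30.6 nmi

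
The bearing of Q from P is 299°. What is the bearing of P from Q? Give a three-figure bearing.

Back-bearing = 299° − 180° = 119°.

119°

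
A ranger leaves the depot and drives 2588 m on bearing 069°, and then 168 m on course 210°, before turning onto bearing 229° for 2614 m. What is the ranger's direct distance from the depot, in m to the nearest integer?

1000 m

Leg 1 (069°, 2588 m): east 2588 sin 69° = 2416.11, north 2588 cos 69° = 927.46
Leg 2 (210°, 168 m): east 168 sin 210° = -84.00, north 168 cos 210° = -145.49
Leg 3 (229°, 2614 m): east 2614 sin 229° = -1972.81, north 2614 cos 229° = -1714.94
Net: 359.30 east, -932.97 north. Distance = √((359.30)² + (-932.97)²) = 999.767 m.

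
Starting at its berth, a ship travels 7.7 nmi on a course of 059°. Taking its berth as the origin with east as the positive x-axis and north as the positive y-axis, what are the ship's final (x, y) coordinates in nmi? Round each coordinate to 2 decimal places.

(6.60, 3.97)

Leg 1 (059°, 7.7 nmi): east 7.7 sin 59° = 6.60, north 7.7 cos 59° = 3.97
Summing: 6.60 nmi east, 3.97 nmi north → (6.60, 3.97).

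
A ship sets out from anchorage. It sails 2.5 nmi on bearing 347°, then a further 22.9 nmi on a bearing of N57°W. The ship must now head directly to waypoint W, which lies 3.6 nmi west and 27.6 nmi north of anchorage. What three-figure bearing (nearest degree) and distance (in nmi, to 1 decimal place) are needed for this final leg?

052°, 20.6 nmi

Leg 1 (347°, 2.5 nmi): east 2.5 sin 347° = -0.56, north 2.5 cos 347° = 2.44
Leg 2 (N57°W, 22.9 nmi): east 22.9 sin 303° = -19.21, north 22.9 cos 303° = 12.47
Current position: (-19.77, 14.91). Target: (-3.6, 27.6). Remaining: Δeast = 16.17, Δnorth = 12.69.
Bearing = atan2(16.17, 12.69) mod 360° = 51.87°; distance = √((16.17)² + (12.69)²) = 20.554 nmi.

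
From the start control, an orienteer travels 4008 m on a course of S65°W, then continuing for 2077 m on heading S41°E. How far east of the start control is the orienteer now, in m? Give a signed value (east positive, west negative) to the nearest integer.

Leg 1 (S65°W, 4008 m): east 4008 sin 245° = -3632.48, north 4008 cos 245° = -1693.85
Leg 2 (S41°E, 2077 m): east 2077 sin 139° = 1362.63, north 2077 cos 139° = -1567.53
Net east component: -2269.85 m.

-2270 m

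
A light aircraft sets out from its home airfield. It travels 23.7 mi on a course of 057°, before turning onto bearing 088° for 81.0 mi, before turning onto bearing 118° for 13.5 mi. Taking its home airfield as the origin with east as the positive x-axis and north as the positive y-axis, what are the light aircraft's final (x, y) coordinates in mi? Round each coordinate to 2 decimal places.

Leg 1 (057°, 23.7 mi): east 23.7 sin 57° = 19.88, north 23.7 cos 57° = 12.91
Leg 2 (088°, 81.0 mi): east 81.0 sin 88° = 80.95, north 81.0 cos 88° = 2.83
Leg 3 (118°, 13.5 mi): east 13.5 sin 118° = 11.92, north 13.5 cos 118° = -6.34
Summing: 112.75 mi east, 9.40 mi north → (112.75, 9.40).

(112.75, 9.40)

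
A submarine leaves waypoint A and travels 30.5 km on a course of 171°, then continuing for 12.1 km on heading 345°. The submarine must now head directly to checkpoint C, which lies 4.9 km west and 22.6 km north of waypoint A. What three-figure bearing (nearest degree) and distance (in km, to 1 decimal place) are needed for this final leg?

351°, 41.6 km

Leg 1 (171°, 30.5 km): east 30.5 sin 171° = 4.77, north 30.5 cos 171° = -30.12
Leg 2 (345°, 12.1 km): east 12.1 sin 345° = -3.13, north 12.1 cos 345° = 11.69
Current position: (1.64, -18.44). Target: (-4.9, 22.6). Remaining: Δeast = -6.54, Δnorth = 41.04.
Bearing = atan2(-6.54, 41.04) mod 360° = 350.95°; distance = √((-6.54)² + (41.04)²) = 41.555 km.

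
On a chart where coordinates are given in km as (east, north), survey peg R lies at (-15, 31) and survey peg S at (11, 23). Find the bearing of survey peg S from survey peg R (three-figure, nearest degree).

Δeast = 11 − -15 = 26.00; Δnorth = 23 − 31 = -8.00.
Bearing = atan2(Δeast, Δnorth) mod 360° = 107.10° ≈ 107°.

107°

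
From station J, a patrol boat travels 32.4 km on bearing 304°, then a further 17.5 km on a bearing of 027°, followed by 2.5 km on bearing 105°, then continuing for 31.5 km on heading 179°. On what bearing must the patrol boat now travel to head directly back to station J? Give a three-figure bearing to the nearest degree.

Leg 1 (304°, 32.4 km): east 32.4 sin 304° = -26.86, north 32.4 cos 304° = 18.12
Leg 2 (027°, 17.5 km): east 17.5 sin 27° = 7.94, north 17.5 cos 27° = 15.59
Leg 3 (105°, 2.5 km): east 2.5 sin 105° = 2.41, north 2.5 cos 105° = -0.65
Leg 4 (179°, 31.5 km): east 31.5 sin 179° = 0.55, north 31.5 cos 179° = -31.50
Net displacement: -15.95 east, 1.57 north. Direction back to start is (15.95, -1.57): bearing = atan2(15.95, -1.57) mod 360° = 95.61° ≈ 096°.

096°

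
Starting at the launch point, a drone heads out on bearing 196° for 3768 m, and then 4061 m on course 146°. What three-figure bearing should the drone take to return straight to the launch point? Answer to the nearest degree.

350°

Leg 1 (196°, 3768 m): east 3768 sin 196° = -1038.60, north 3768 cos 196° = -3622.03
Leg 2 (146°, 4061 m): east 4061 sin 146° = 2270.88, north 4061 cos 146° = -3366.72
Net displacement: 1232.28 east, -6988.76 north. Direction back to start is (-1232.28, 6988.76): bearing = atan2(-1232.28, 6988.76) mod 360° = 350.00° ≈ 350°.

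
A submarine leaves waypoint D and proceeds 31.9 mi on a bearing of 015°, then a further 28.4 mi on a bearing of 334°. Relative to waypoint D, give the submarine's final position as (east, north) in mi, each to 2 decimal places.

(-4.19, 56.34)

Leg 1 (015°, 31.9 mi): east 31.9 sin 15° = 8.26, north 31.9 cos 15° = 30.81
Leg 2 (334°, 28.4 mi): east 28.4 sin 334° = -12.45, north 28.4 cos 334° = 25.53
Summing: -4.19 mi east, 56.34 mi north → (-4.19, 56.34).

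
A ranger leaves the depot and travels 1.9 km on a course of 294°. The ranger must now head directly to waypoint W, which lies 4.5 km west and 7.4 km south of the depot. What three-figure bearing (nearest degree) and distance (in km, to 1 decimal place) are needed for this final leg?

199°, 8.6 km

Leg 1 (294°, 1.9 km): east 1.9 sin 294° = -1.74, north 1.9 cos 294° = 0.77
Current position: (-1.74, 0.77). Target: (-4.5, -7.4). Remaining: Δeast = -2.76, Δnorth = -8.17.
Bearing = atan2(-2.76, -8.17) mod 360° = 198.69°; distance = √((-2.76)² + (-8.17)²) = 8.628 km.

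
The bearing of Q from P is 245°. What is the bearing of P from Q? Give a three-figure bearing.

065°

Back-bearing = 245° − 180° = 065°.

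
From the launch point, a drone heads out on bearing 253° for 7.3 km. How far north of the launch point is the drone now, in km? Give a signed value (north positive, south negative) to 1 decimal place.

-2.1 km

Leg 1 (253°, 7.3 km): east 7.3 sin 253° = -6.98, north 7.3 cos 253° = -2.13
Net north component: -2.13 km.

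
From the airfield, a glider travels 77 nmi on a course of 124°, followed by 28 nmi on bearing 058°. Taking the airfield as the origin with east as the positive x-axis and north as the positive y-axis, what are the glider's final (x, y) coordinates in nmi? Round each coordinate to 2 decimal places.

(87.58, -28.22)

Leg 1 (124°, 77 nmi): east 77 sin 124° = 63.84, north 77 cos 124° = -43.06
Leg 2 (058°, 28 nmi): east 28 sin 58° = 23.75, north 28 cos 58° = 14.84
Summing: 87.58 nmi east, -28.22 nmi north → (87.58, -28.22).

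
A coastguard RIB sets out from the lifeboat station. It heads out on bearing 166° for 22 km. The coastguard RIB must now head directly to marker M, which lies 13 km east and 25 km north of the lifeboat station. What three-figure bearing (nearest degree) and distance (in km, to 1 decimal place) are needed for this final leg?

009°, 47.0 km

Leg 1 (166°, 22 km): east 22 sin 166° = 5.32, north 22 cos 166° = -21.35
Current position: (5.32, -21.35). Target: (13, 25). Remaining: Δeast = 7.68, Δnorth = 46.35.
Bearing = atan2(7.68, 46.35) mod 360° = 9.41°; distance = √((7.68)² + (46.35)²) = 46.978 km.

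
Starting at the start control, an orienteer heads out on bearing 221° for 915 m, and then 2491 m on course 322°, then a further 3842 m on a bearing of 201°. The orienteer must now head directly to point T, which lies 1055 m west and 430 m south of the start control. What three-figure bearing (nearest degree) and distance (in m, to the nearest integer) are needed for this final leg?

052°, 3095 m

Leg 1 (221°, 915 m): east 915 sin 221° = -600.29, north 915 cos 221° = -690.56
Leg 2 (322°, 2491 m): east 2491 sin 322° = -1533.61, north 2491 cos 322° = 1962.93
Leg 3 (201°, 3842 m): east 3842 sin 201° = -1376.85, north 3842 cos 201° = -3586.82
Current position: (-3510.76, -2314.44). Target: (-1055, -430). Remaining: Δeast = 2455.76, Δnorth = 1884.44.
Bearing = atan2(2455.76, 1884.44) mod 360° = 52.50°; distance = √((2455.76)² + (1884.44)²) = 3095.457 m.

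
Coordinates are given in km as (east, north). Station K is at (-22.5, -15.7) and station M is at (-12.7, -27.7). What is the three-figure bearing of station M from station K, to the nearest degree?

Δeast = -12.7 − -22.5 = 9.80; Δnorth = -27.7 − -15.7 = -12.00.
Bearing = atan2(Δeast, Δnorth) mod 360° = 140.76° ≈ 141°.

141°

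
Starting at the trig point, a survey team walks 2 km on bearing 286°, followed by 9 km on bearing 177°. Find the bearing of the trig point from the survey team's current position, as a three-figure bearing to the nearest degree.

010°

Leg 1 (286°, 2 km): east 2 sin 286° = -1.92, north 2 cos 286° = 0.55
Leg 2 (177°, 9 km): east 9 sin 177° = 0.47, north 9 cos 177° = -8.99
Net displacement: -1.45 east, -8.44 north. Direction back to start is (1.45, 8.44): bearing = atan2(1.45, 8.44) mod 360° = 9.76° ≈ 010°.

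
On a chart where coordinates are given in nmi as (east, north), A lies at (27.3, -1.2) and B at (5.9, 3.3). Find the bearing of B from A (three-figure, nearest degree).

282°

Δeast = 5.9 − 27.3 = -21.40; Δnorth = 3.3 − -1.2 = 4.50.
Bearing = atan2(Δeast, Δnorth) mod 360° = 281.88° ≈ 282°.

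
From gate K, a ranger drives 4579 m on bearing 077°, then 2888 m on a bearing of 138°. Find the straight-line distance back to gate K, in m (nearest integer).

Leg 1 (077°, 4579 m): east 4579 sin 77° = 4461.64, north 4579 cos 77° = 1030.05
Leg 2 (138°, 2888 m): east 2888 sin 138° = 1932.45, north 2888 cos 138° = -2146.20
Net: 6394.09 east, -1116.15 north. Distance = √((6394.09)² + (-1116.15)²) = 6490.776 m.

6491 m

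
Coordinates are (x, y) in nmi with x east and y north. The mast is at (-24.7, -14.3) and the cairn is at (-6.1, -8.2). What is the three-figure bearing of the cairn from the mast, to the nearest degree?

072°

Δeast = -6.1 − -24.7 = 18.60; Δnorth = -8.2 − -14.3 = 6.10.
Bearing = atan2(Δeast, Δnorth) mod 360° = 71.84° ≈ 072°.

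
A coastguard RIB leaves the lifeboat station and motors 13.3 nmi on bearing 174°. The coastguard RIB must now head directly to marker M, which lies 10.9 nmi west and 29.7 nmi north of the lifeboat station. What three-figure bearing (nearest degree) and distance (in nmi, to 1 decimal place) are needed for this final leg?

Leg 1 (174°, 13.3 nmi): east 13.3 sin 174° = 1.39, north 13.3 cos 174° = -13.23
Current position: (1.39, -13.23). Target: (-10.9, 29.7). Remaining: Δeast = -12.29, Δnorth = 42.93.
Bearing = atan2(-12.29, 42.93) mod 360° = 344.02°; distance = √((-12.29)² + (42.93)²) = 44.652 nmi.

344°, 44.7 nmi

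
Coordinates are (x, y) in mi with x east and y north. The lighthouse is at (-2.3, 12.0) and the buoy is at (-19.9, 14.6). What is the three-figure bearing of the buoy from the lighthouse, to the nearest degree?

Δeast = -19.9 − -2.3 = -17.60; Δnorth = 14.6 − 12.0 = 2.60.
Bearing = atan2(Δeast, Δnorth) mod 360° = 278.40° ≈ 278°.

278°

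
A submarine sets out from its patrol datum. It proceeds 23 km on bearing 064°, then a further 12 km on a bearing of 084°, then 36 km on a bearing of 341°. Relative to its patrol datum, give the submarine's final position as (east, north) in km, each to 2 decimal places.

(20.89, 45.38)

Leg 1 (064°, 23 km): east 23 sin 64° = 20.67, north 23 cos 64° = 10.08
Leg 2 (084°, 12 km): east 12 sin 84° = 11.93, north 12 cos 84° = 1.25
Leg 3 (341°, 36 km): east 36 sin 341° = -11.72, north 36 cos 341° = 34.04
Summing: 20.89 km east, 45.38 km north → (20.89, 45.38).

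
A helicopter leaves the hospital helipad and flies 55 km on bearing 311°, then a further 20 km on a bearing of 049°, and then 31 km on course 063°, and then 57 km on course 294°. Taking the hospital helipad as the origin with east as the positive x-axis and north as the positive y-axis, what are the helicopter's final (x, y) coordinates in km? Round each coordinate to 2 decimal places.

(-50.87, 86.46)

Leg 1 (311°, 55 km): east 55 sin 311° = -41.51, north 55 cos 311° = 36.08
Leg 2 (049°, 20 km): east 20 sin 49° = 15.09, north 20 cos 49° = 13.12
Leg 3 (063°, 31 km): east 31 sin 63° = 27.62, north 31 cos 63° = 14.07
Leg 4 (294°, 57 km): east 57 sin 294° = -52.07, north 57 cos 294° = 23.18
Summing: -50.87 km east, 86.46 km north → (-50.87, 86.46).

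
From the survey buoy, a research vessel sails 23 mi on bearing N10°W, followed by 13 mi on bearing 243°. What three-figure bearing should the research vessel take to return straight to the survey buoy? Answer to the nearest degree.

137°

Leg 1 (N10°W, 23 mi): east 23 sin 350° = -3.99, north 23 cos 350° = 22.65
Leg 2 (243°, 13 mi): east 13 sin 243° = -11.58, north 13 cos 243° = -5.90
Net displacement: -15.58 east, 16.75 north. Direction back to start is (15.58, -16.75): bearing = atan2(15.58, -16.75) mod 360° = 137.08° ≈ 137°.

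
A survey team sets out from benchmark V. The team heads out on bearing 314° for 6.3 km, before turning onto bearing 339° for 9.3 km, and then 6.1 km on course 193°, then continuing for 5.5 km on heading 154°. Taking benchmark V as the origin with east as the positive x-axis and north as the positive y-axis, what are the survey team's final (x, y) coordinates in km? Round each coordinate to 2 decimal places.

(-6.83, 2.17)

Leg 1 (314°, 6.3 km): east 6.3 sin 314° = -4.53, north 6.3 cos 314° = 4.38
Leg 2 (339°, 9.3 km): east 9.3 sin 339° = -3.33, north 9.3 cos 339° = 8.68
Leg 3 (193°, 6.1 km): east 6.1 sin 193° = -1.37, north 6.1 cos 193° = -5.94
Leg 4 (154°, 5.5 km): east 5.5 sin 154° = 2.41, north 5.5 cos 154° = -4.94
Summing: -6.83 km east, 2.17 km north → (-6.83, 2.17).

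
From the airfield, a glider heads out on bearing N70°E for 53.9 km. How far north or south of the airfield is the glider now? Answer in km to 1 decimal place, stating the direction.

18.4 km north

Leg 1 (N70°E, 53.9 km): east 53.9 sin 70° = 50.65, north 53.9 cos 70° = 18.43
Net north component: 18.43 km.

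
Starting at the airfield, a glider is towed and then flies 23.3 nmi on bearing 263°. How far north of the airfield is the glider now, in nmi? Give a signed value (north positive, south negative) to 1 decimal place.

-2.8 nmi

Leg 1 (263°, 23.3 nmi): east 23.3 sin 263° = -23.13, north 23.3 cos 263° = -2.84
Net north component: -2.84 nmi.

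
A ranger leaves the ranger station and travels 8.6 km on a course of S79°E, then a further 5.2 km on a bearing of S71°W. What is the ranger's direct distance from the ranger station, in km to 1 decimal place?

Leg 1 (S79°E, 8.6 km): east 8.6 sin 101° = 8.44, north 8.6 cos 101° = -1.64
Leg 2 (S71°W, 5.2 km): east 5.2 sin 251° = -4.92, north 5.2 cos 251° = -1.69
Net: 3.53 east, -3.33 north. Distance = √((3.53)² + (-3.33)²) = 4.852 km.

4.9 km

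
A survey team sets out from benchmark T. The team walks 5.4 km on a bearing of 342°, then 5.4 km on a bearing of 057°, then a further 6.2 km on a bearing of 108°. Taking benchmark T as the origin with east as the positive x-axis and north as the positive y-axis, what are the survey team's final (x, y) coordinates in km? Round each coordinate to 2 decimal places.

Leg 1 (342°, 5.4 km): east 5.4 sin 342° = -1.67, north 5.4 cos 342° = 5.14
Leg 2 (057°, 5.4 km): east 5.4 sin 57° = 4.53, north 5.4 cos 57° = 2.94
Leg 3 (108°, 6.2 km): east 6.2 sin 108° = 5.90, north 6.2 cos 108° = -1.92
Summing: 8.76 km east, 6.16 km north → (8.76, 6.16).

(8.76, 6.16)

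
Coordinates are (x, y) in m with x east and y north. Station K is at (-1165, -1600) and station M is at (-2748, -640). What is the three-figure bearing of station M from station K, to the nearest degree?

Δeast = -2748 − -1165 = -1583.00; Δnorth = -640 − -1600 = 960.00.
Bearing = atan2(Δeast, Δnorth) mod 360° = 301.23° ≈ 301°.

301°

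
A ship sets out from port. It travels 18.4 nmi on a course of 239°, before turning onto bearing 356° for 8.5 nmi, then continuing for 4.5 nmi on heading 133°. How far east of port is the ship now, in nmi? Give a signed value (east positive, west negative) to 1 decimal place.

Leg 1 (239°, 18.4 nmi): east 18.4 sin 239° = -15.77, north 18.4 cos 239° = -9.48
Leg 2 (356°, 8.5 nmi): east 8.5 sin 356° = -0.59, north 8.5 cos 356° = 8.48
Leg 3 (133°, 4.5 nmi): east 4.5 sin 133° = 3.29, north 4.5 cos 133° = -3.07
Net east component: -13.07 nmi.

-13.1 nmi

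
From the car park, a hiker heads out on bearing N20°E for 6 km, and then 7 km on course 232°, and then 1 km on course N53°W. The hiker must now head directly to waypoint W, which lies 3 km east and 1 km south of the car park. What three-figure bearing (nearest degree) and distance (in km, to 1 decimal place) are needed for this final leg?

Leg 1 (N20°E, 6 km): east 6 sin 20° = 2.05, north 6 cos 20° = 5.64
Leg 2 (232°, 7 km): east 7 sin 232° = -5.52, north 7 cos 232° = -4.31
Leg 3 (N53°W, 1 km): east 1 sin 307° = -0.80, north 1 cos 307° = 0.60
Current position: (-4.26, 1.93). Target: (3, -1). Remaining: Δeast = 7.26, Δnorth = -2.93.
Bearing = atan2(7.26, -2.93) mod 360° = 111.97°; distance = √((7.26)² + (-2.93)²) = 7.831 km.

112°, 7.8 km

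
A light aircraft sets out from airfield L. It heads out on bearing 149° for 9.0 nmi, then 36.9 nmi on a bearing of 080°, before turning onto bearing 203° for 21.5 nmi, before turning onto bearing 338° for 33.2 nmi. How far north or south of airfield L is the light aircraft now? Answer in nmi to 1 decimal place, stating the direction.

Leg 1 (149°, 9.0 nmi): east 9.0 sin 149° = 4.64, north 9.0 cos 149° = -7.71
Leg 2 (080°, 36.9 nmi): east 36.9 sin 80° = 36.34, north 36.9 cos 80° = 6.41
Leg 3 (203°, 21.5 nmi): east 21.5 sin 203° = -8.40, north 21.5 cos 203° = -19.79
Leg 4 (338°, 33.2 nmi): east 33.2 sin 338° = -12.44, north 33.2 cos 338° = 30.78
Net north component: 9.68 nmi.

9.7 nmi north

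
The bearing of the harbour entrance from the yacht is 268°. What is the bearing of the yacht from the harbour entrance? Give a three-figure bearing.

088°

Back-bearing = 268° − 180° = 088°.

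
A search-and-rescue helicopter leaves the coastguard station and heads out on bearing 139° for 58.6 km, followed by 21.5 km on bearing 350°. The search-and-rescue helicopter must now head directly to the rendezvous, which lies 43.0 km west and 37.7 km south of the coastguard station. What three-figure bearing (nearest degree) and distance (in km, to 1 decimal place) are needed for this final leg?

259°, 79.1 km

Leg 1 (139°, 58.6 km): east 58.6 sin 139° = 38.45, north 58.6 cos 139° = -44.23
Leg 2 (350°, 21.5 km): east 21.5 sin 350° = -3.73, north 21.5 cos 350° = 21.17
Current position: (34.71, -23.05). Target: (-43.0, -37.7). Remaining: Δeast = -77.71, Δnorth = -14.65.
Bearing = atan2(-77.71, -14.65) mod 360° = 259.33°; distance = √((-77.71)² + (-14.65)²) = 79.080 km.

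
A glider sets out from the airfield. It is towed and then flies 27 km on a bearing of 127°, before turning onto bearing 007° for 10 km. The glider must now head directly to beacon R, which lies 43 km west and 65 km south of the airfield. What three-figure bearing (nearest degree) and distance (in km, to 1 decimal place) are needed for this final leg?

228°, 88.1 km

Leg 1 (127°, 27 km): east 27 sin 127° = 21.56, north 27 cos 127° = -16.25
Leg 2 (007°, 10 km): east 10 sin 7° = 1.22, north 10 cos 7° = 9.93
Current position: (22.78, -6.32). Target: (-43, -65). Remaining: Δeast = -65.78, Δnorth = -58.68.
Bearing = atan2(-65.78, -58.68) mod 360° = 228.27°; distance = √((-65.78)² + (-58.68)²) = 88.149 km.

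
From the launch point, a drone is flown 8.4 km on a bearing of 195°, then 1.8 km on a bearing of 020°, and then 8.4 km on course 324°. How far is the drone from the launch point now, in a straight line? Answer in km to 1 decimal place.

6.5 km

Leg 1 (195°, 8.4 km): east 8.4 sin 195° = -2.17, north 8.4 cos 195° = -8.11
Leg 2 (020°, 1.8 km): east 1.8 sin 20° = 0.62, north 1.8 cos 20° = 1.69
Leg 3 (324°, 8.4 km): east 8.4 sin 324° = -4.94, north 8.4 cos 324° = 6.80
Net: -6.50 east, 0.37 north. Distance = √((-6.50)² + (0.37)²) = 6.507 km.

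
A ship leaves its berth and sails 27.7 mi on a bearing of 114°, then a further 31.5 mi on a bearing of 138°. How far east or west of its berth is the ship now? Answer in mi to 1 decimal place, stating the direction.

Leg 1 (114°, 27.7 mi): east 27.7 sin 114° = 25.31, north 27.7 cos 114° = -11.27
Leg 2 (138°, 31.5 mi): east 31.5 sin 138° = 21.08, north 31.5 cos 138° = -23.41
Net east component: 46.38 mi.

46.4 mi east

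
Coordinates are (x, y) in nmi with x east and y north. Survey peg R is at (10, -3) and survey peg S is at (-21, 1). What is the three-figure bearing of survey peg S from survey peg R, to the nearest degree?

277°

Δeast = -21 − 10 = -31.00; Δnorth = 1 − -3 = 4.00.
Bearing = atan2(Δeast, Δnorth) mod 360° = 277.35° ≈ 277°.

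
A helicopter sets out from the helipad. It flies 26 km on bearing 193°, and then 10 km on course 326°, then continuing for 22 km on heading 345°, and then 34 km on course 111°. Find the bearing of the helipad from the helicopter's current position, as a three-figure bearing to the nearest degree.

299°

Leg 1 (193°, 26 km): east 26 sin 193° = -5.85, north 26 cos 193° = -25.33
Leg 2 (326°, 10 km): east 10 sin 326° = -5.59, north 10 cos 326° = 8.29
Leg 3 (345°, 22 km): east 22 sin 345° = -5.69, north 22 cos 345° = 21.25
Leg 4 (111°, 34 km): east 34 sin 111° = 31.74, north 34 cos 111° = -12.18
Net displacement: 14.61 east, -7.98 north. Direction back to start is (-14.61, 7.98): bearing = atan2(-14.61, 7.98) mod 360° = 298.64° ≈ 299°.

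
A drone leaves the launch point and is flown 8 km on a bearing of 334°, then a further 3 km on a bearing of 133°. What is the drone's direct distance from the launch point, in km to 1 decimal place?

Leg 1 (334°, 8 km): east 8 sin 334° = -3.51, north 8 cos 334° = 7.19
Leg 2 (133°, 3 km): east 3 sin 133° = 2.19, north 3 cos 133° = -2.05
Net: -1.31 east, 5.14 north. Distance = √((-1.31)² + (5.14)²) = 5.309 km.

5.3 km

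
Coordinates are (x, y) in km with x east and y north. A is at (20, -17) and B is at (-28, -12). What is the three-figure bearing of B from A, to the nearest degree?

276°

Δeast = -28 − 20 = -48.00; Δnorth = -12 − -17 = 5.00.
Bearing = atan2(Δeast, Δnorth) mod 360° = 275.95° ≈ 276°.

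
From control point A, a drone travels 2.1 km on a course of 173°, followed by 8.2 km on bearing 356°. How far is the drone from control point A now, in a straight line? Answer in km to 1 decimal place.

6.1 km

Leg 1 (173°, 2.1 km): east 2.1 sin 173° = 0.26, north 2.1 cos 173° = -2.08
Leg 2 (356°, 8.2 km): east 8.2 sin 356° = -0.57, north 8.2 cos 356° = 8.18
Net: -0.32 east, 6.10 north. Distance = √((-0.32)² + (6.10)²) = 6.104 km.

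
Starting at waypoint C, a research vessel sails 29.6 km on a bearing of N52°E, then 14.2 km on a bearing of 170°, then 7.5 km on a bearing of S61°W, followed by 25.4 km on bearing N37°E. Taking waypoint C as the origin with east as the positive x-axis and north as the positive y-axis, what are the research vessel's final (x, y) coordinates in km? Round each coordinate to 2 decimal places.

(34.52, 20.89)

Leg 1 (N52°E, 29.6 km): east 29.6 sin 52° = 23.33, north 29.6 cos 52° = 18.22
Leg 2 (170°, 14.2 km): east 14.2 sin 170° = 2.47, north 14.2 cos 170° = -13.98
Leg 3 (S61°W, 7.5 km): east 7.5 sin 241° = -6.56, north 7.5 cos 241° = -3.64
Leg 4 (N37°E, 25.4 km): east 25.4 sin 37° = 15.29, north 25.4 cos 37° = 20.29
Summing: 34.52 km east, 20.89 km north → (34.52, 20.89).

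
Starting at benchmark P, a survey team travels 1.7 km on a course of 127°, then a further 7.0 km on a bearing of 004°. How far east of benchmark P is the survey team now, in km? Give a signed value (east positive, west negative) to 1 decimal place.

1.8 km

Leg 1 (127°, 1.7 km): east 1.7 sin 127° = 1.36, north 1.7 cos 127° = -1.02
Leg 2 (004°, 7.0 km): east 7.0 sin 4° = 0.49, north 7.0 cos 4° = 6.98
Net east component: 1.85 km.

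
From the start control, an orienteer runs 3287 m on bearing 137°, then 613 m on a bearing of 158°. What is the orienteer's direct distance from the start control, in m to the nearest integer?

3866 m

Leg 1 (137°, 3287 m): east 3287 sin 137° = 2241.73, north 3287 cos 137° = -2403.96
Leg 2 (158°, 613 m): east 613 sin 158° = 229.63, north 613 cos 158° = -568.36
Net: 2471.36 east, -2972.32 north. Distance = √((2471.36)² + (-2972.32)²) = 3865.532 m.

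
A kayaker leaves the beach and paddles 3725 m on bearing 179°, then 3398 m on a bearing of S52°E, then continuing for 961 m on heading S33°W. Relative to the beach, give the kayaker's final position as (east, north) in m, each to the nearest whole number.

Leg 1 (179°, 3725 m): east 3725 sin 179° = 65.01, north 3725 cos 179° = -3724.43
Leg 2 (S52°E, 3398 m): east 3398 sin 128° = 2677.66, north 3398 cos 128° = -2092.02
Leg 3 (S33°W, 961 m): east 961 sin 213° = -523.40, north 961 cos 213° = -805.96
Summing: 2219.27 m east, -6622.41 m north → (2219, -6622).

(2219, -6622)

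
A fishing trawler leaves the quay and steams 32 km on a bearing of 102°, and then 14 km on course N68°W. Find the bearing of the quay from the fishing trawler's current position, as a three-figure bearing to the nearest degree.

Leg 1 (102°, 32 km): east 32 sin 102° = 31.30, north 32 cos 102° = -6.65
Leg 2 (N68°W, 14 km): east 14 sin 292° = -12.98, north 14 cos 292° = 5.24
Net displacement: 18.32 east, -1.41 north. Direction back to start is (-18.32, 1.41): bearing = atan2(-18.32, 1.41) mod 360° = 274.40° ≈ 274°.

274°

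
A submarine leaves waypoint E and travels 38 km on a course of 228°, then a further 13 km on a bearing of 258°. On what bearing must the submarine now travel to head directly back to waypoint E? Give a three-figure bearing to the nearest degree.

056°

Leg 1 (228°, 38 km): east 38 sin 228° = -28.24, north 38 cos 228° = -25.43
Leg 2 (258°, 13 km): east 13 sin 258° = -12.72, north 13 cos 258° = -2.70
Net displacement: -40.96 east, -28.13 north. Direction back to start is (40.96, 28.13): bearing = atan2(40.96, 28.13) mod 360° = 55.52° ≈ 056°.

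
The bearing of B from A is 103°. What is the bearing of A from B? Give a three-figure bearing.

Back-bearing = 103° + 180° = 283°.

283°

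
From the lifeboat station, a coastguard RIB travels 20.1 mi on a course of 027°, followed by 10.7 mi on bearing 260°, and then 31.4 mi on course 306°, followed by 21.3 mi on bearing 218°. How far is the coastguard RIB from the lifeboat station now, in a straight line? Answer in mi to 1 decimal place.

43.7 mi

Leg 1 (027°, 20.1 mi): east 20.1 sin 27° = 9.13, north 20.1 cos 27° = 17.91
Leg 2 (260°, 10.7 mi): east 10.7 sin 260° = -10.54, north 10.7 cos 260° = -1.86
Leg 3 (306°, 31.4 mi): east 31.4 sin 306° = -25.40, north 31.4 cos 306° = 18.46
Leg 4 (218°, 21.3 mi): east 21.3 sin 218° = -13.11, north 21.3 cos 218° = -16.78
Net: -39.93 east, 17.72 north. Distance = √((-39.93)² + (17.72)²) = 43.686 mi.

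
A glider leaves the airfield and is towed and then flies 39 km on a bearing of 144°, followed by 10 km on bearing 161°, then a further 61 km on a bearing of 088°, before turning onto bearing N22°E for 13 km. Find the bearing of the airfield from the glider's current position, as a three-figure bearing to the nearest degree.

286°

Leg 1 (144°, 39 km): east 39 sin 144° = 22.92, north 39 cos 144° = -31.55
Leg 2 (161°, 10 km): east 10 sin 161° = 3.26, north 10 cos 161° = -9.46
Leg 3 (088°, 61 km): east 61 sin 88° = 60.96, north 61 cos 88° = 2.13
Leg 4 (N22°E, 13 km): east 13 sin 22° = 4.87, north 13 cos 22° = 12.05
Net displacement: 92.01 east, -26.82 north. Direction back to start is (-92.01, 26.82): bearing = atan2(-92.01, 26.82) mod 360° = 286.25° ≈ 286°.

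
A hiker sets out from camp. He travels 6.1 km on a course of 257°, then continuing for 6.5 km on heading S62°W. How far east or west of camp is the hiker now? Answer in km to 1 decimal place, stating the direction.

Leg 1 (257°, 6.1 km): east 6.1 sin 257° = -5.94, north 6.1 cos 257° = -1.37
Leg 2 (S62°W, 6.5 km): east 6.5 sin 242° = -5.74, north 6.5 cos 242° = -3.05
Net east component: -11.68 km.

11.7 km west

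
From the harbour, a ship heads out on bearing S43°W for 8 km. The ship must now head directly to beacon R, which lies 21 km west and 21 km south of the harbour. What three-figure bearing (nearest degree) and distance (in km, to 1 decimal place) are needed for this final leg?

Leg 1 (S43°W, 8 km): east 8 sin 223° = -5.46, north 8 cos 223° = -5.85
Current position: (-5.46, -5.85). Target: (-21, -21). Remaining: Δeast = -15.54, Δnorth = -15.15.
Bearing = atan2(-15.54, -15.15) mod 360° = 225.74°; distance = √((-15.54)² + (-15.15)²) = 21.705 km.

226°, 21.7 km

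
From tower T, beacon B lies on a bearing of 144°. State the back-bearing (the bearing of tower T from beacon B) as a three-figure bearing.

324°

Back-bearing = 144° + 180° = 324°.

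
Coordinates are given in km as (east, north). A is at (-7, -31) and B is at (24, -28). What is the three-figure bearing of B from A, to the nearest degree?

084°

Δeast = 24 − -7 = 31.00; Δnorth = -28 − -31 = 3.00.
Bearing = atan2(Δeast, Δnorth) mod 360° = 84.47° ≈ 084°.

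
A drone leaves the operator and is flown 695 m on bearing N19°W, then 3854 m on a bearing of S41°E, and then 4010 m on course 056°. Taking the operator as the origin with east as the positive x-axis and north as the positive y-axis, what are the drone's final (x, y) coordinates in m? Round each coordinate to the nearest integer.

(5627, -9)

Leg 1 (N19°W, 695 m): east 695 sin 341° = -226.27, north 695 cos 341° = 657.14
Leg 2 (S41°E, 3854 m): east 3854 sin 139° = 2528.45, north 3854 cos 139° = -2908.65
Leg 3 (056°, 4010 m): east 4010 sin 56° = 3324.44, north 4010 cos 56° = 2242.36
Summing: 5626.62 m east, -9.15 m north → (5627, -9).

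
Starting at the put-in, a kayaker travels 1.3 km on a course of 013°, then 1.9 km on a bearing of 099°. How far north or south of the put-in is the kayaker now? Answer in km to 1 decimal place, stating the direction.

1.0 km north

Leg 1 (013°, 1.3 km): east 1.3 sin 13° = 0.29, north 1.3 cos 13° = 1.27
Leg 2 (099°, 1.9 km): east 1.9 sin 99° = 1.88, north 1.9 cos 99° = -0.30
Net north component: 0.97 km.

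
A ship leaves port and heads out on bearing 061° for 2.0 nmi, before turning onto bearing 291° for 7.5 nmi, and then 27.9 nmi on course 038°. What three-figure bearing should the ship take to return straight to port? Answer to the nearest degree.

Leg 1 (061°, 2.0 nmi): east 2.0 sin 61° = 1.75, north 2.0 cos 61° = 0.97
Leg 2 (291°, 7.5 nmi): east 7.5 sin 291° = -7.00, north 7.5 cos 291° = 2.69
Leg 3 (038°, 27.9 nmi): east 27.9 sin 38° = 17.18, north 27.9 cos 38° = 21.99
Net displacement: 11.92 east, 25.64 north. Direction back to start is (-11.92, -25.64): bearing = atan2(-11.92, -25.64) mod 360° = 204.94° ≈ 205°.

205°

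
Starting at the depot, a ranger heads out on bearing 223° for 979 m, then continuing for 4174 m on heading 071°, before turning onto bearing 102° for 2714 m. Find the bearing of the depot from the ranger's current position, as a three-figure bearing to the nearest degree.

Leg 1 (223°, 979 m): east 979 sin 223° = -667.68, north 979 cos 223° = -716.00
Leg 2 (071°, 4174 m): east 4174 sin 71° = 3946.59, north 4174 cos 71° = 1358.92
Leg 3 (102°, 2714 m): east 2714 sin 102° = 2654.69, north 2714 cos 102° = -564.27
Net displacement: 5933.61 east, 78.65 north. Direction back to start is (-5933.61, -78.65): bearing = atan2(-5933.61, -78.65) mod 360° = 269.24° ≈ 269°.

269°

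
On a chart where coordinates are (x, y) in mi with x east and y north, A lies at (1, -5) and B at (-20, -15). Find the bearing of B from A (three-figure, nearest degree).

245°

Δeast = -20 − 1 = -21.00; Δnorth = -15 − -5 = -10.00.
Bearing = atan2(Δeast, Δnorth) mod 360° = 244.54° ≈ 245°.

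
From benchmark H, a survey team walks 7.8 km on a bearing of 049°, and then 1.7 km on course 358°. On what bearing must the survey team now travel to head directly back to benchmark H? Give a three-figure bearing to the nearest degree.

Leg 1 (049°, 7.8 km): east 7.8 sin 49° = 5.89, north 7.8 cos 49° = 5.12
Leg 2 (358°, 1.7 km): east 1.7 sin 358° = -0.06, north 1.7 cos 358° = 1.70
Net displacement: 5.83 east, 6.82 north. Direction back to start is (-5.83, -6.82): bearing = atan2(-5.83, -6.82) mod 360° = 220.53° ≈ 221°.

221°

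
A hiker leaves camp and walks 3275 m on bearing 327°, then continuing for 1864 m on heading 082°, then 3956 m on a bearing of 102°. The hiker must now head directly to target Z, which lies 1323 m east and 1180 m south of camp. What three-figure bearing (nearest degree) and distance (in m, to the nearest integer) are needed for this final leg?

Leg 1 (327°, 3275 m): east 3275 sin 327° = -1783.69, north 3275 cos 327° = 2746.65
Leg 2 (082°, 1864 m): east 1864 sin 82° = 1845.86, north 1864 cos 82° = 259.42
Leg 3 (102°, 3956 m): east 3956 sin 102° = 3869.55, north 3956 cos 102° = -822.50
Current position: (3931.72, 2183.57). Target: (1323, -1180). Remaining: Δeast = -2608.72, Δnorth = -3363.57.
Bearing = atan2(-2608.72, -3363.57) mod 360° = 217.80°; distance = √((-2608.72)² + (-3363.57)²) = 4256.641 m.

218°, 4257 m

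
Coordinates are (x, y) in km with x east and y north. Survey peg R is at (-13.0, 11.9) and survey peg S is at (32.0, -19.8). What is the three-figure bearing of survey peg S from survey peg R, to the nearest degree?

125°

Δeast = 32.0 − -13.0 = 45.00; Δnorth = -19.8 − 11.9 = -31.70.
Bearing = atan2(Δeast, Δnorth) mod 360° = 125.16° ≈ 125°.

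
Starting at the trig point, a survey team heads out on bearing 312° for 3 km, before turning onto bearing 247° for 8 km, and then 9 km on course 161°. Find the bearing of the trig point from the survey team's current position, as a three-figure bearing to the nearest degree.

Leg 1 (312°, 3 km): east 3 sin 312° = -2.23, north 3 cos 312° = 2.01
Leg 2 (247°, 8 km): east 8 sin 247° = -7.36, north 8 cos 247° = -3.13
Leg 3 (161°, 9 km): east 9 sin 161° = 2.93, north 9 cos 161° = -8.51
Net displacement: -6.66 east, -9.63 north. Direction back to start is (6.66, 9.63): bearing = atan2(6.66, 9.63) mod 360° = 34.69° ≈ 035°.

035°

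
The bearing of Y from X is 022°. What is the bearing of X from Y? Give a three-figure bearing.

Back-bearing = 022° + 180° = 202°.

202°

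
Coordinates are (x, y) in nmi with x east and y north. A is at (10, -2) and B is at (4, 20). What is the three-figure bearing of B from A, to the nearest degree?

345°

Δeast = 4 − 10 = -6.00; Δnorth = 20 − -2 = 22.00.
Bearing = atan2(Δeast, Δnorth) mod 360° = 344.74° ≈ 345°.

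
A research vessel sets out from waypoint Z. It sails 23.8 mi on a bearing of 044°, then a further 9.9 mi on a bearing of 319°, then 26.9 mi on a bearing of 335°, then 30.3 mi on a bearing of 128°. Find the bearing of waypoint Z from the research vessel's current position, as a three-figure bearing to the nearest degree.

Leg 1 (044°, 23.8 mi): east 23.8 sin 44° = 16.53, north 23.8 cos 44° = 17.12
Leg 2 (319°, 9.9 mi): east 9.9 sin 319° = -6.49, north 9.9 cos 319° = 7.47
Leg 3 (335°, 26.9 mi): east 26.9 sin 335° = -11.37, north 26.9 cos 335° = 24.38
Leg 4 (128°, 30.3 mi): east 30.3 sin 128° = 23.88, north 30.3 cos 128° = -18.65
Net displacement: 22.55 east, 30.32 north. Direction back to start is (-22.55, -30.32): bearing = atan2(-22.55, -30.32) mod 360° = 216.64° ≈ 217°.

217°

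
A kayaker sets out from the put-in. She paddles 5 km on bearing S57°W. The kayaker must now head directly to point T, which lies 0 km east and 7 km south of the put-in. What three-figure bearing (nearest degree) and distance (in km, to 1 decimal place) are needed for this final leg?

Leg 1 (S57°W, 5 km): east 5 sin 237° = -4.19, north 5 cos 237° = -2.72
Current position: (-4.19, -2.72). Target: (0, -7). Remaining: Δeast = 4.19, Δnorth = -4.28.
Bearing = atan2(4.19, -4.28) mod 360° = 135.56°; distance = √((4.19)² + (-4.28)²) = 5.990 km.

136°, 6.0 km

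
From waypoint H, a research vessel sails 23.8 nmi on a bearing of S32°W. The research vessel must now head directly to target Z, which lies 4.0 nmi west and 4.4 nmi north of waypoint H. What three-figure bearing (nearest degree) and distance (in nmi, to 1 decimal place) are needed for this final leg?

019°, 26.0 nmi

Leg 1 (S32°W, 23.8 nmi): east 23.8 sin 212° = -12.61, north 23.8 cos 212° = -20.18
Current position: (-12.61, -20.18). Target: (-4.0, 4.4). Remaining: Δeast = 8.61, Δnorth = 24.58.
Bearing = atan2(8.61, 24.58) mod 360° = 19.31°; distance = √((8.61)² + (24.58)²) = 26.048 nmi.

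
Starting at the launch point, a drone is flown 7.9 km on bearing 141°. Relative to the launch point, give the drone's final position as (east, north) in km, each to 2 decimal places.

Leg 1 (141°, 7.9 km): east 7.9 sin 141° = 4.97, north 7.9 cos 141° = -6.14
Summing: 4.97 km east, -6.14 km north → (4.97, -6.14).

(4.97, -6.14)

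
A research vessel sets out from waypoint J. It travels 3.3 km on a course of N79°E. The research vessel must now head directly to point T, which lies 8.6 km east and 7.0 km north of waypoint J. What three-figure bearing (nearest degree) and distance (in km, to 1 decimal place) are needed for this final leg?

Leg 1 (N79°E, 3.3 km): east 3.3 sin 79° = 3.24, north 3.3 cos 79° = 0.63
Current position: (3.24, 0.63). Target: (8.6, 7.0). Remaining: Δeast = 5.36, Δnorth = 6.37.
Bearing = atan2(5.36, 6.37) mod 360° = 40.08°; distance = √((5.36)² + (6.37)²) = 8.326 km.

040°, 8.3 km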